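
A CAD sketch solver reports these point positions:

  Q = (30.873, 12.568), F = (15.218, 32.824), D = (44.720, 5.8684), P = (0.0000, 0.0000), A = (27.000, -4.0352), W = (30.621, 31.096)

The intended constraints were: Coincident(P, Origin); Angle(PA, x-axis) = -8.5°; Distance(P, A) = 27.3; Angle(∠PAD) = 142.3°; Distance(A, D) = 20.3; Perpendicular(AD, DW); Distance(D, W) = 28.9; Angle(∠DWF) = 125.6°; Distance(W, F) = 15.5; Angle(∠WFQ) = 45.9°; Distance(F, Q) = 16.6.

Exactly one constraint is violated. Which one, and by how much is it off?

Distance(F, Q) = 16.6 — off by 9.00.

P = (0.00, 0.00) ✓; PA at -8.500° ✓; |PA| = 27.30 ✓; ∠PAD = 142.3° ✓; |AD| = 20.30 ✓; ∠(AD, DW) = 90.00° ✓; |DW| = 28.90 ✓; ∠DWF = 125.6° ✓; |WF| = 15.50 ✓; ∠WFQ = 45.90° ✓; |FQ| = 25.60 ✗.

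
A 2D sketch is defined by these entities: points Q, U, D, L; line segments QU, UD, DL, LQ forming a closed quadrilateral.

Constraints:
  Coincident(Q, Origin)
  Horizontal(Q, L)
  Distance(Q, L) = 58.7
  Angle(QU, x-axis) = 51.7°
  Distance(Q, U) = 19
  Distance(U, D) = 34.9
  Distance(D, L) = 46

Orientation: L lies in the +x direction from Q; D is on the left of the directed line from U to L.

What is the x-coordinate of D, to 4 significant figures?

36.02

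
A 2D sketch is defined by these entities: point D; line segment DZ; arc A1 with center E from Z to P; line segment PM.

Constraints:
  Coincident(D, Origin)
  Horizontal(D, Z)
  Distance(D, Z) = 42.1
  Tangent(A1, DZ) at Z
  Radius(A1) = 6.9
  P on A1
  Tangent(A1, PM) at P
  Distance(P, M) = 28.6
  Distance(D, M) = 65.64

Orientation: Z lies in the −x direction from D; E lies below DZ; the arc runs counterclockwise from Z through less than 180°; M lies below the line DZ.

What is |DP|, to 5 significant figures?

48.923

Checks: |EP| = 6.900 ✓; ∠(EP, PM) = 90.00° ✓; |PM| = 28.60 ✓; |DM| = 65.64 ✓.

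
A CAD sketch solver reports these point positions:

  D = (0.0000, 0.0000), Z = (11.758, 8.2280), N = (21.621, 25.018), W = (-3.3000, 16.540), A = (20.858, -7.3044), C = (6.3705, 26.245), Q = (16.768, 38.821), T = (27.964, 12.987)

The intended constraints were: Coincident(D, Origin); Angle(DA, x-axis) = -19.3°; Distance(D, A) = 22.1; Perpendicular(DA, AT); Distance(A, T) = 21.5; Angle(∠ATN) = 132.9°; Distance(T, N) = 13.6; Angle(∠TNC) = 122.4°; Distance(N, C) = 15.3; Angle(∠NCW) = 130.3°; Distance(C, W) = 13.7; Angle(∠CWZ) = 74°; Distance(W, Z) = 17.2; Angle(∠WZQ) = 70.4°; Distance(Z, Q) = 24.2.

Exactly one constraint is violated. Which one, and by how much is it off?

Distance(Z, Q) = 24.2 — off by 6.80.

D = (0.00, 0.00) ✓; DA at -19.30° ✓; |DA| = 22.10 ✓; ∠(DA, AT) = 90.00° ✓; |AT| = 21.50 ✓; ∠ATN = 132.9° ✓; |TN| = 13.60 ✓; ∠TNC = 122.4° ✓; |NC| = 15.30 ✓; ∠NCW = 130.3° ✓; |CW| = 13.70 ✓; ∠CWZ = 74.00° ✓; |WZ| = 17.20 ✓; ∠WZQ = 70.40° ✓; |ZQ| = 31.00 ✗.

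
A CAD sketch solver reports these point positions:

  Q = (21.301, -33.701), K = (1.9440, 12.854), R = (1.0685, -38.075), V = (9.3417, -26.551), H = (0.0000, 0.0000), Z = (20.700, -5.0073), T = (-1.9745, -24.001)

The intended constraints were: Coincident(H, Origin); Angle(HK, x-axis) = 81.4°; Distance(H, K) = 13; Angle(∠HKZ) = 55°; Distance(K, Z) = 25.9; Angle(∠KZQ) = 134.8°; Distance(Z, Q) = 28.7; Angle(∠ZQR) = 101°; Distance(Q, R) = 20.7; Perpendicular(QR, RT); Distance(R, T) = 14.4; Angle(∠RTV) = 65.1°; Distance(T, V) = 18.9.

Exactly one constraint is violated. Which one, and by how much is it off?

Distance(T, V) = 18.9 — off by 7.30.

H = (0.00, 0.00) ✓; HK at 81.40° ✓; |HK| = 13.00 ✓; ∠HKZ = 55.00° ✓; |KZ| = 25.90 ✓; ∠KZQ = 134.8° ✓; |ZQ| = 28.70 ✓; ∠ZQR = 101.0° ✓; |QR| = 20.70 ✓; ∠(QR, RT) = 90.00° ✓; |RT| = 14.40 ✓; ∠RTV = 65.10° ✓; |TV| = 11.60 ✗.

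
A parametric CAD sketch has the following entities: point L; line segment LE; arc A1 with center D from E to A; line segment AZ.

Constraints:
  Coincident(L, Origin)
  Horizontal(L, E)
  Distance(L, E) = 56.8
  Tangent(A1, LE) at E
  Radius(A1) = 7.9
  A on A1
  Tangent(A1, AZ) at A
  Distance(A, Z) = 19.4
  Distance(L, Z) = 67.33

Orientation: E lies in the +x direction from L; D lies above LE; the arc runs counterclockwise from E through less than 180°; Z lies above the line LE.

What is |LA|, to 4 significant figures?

65.24

L is at the origin; LE is horizontal with |LE| = 56.8 and E on the +x side, so E = (56.80, 0.000). The tangent condition forces DE to be normal to LE, so D = E + (0, 7.9) = (56.80, 7.900). Since DA ⟂ AZ (tangency), |DZ| = √(7.9² + 19.4²) = 20.95 regardless of where A sits on A1. So Z lies on both circle(L, 67.33) and circle(D, 20.95); the above-LE intersection is Z = (61.04, 28.41). A is the foot of the tangent from Z: A = (64.57, 9.336).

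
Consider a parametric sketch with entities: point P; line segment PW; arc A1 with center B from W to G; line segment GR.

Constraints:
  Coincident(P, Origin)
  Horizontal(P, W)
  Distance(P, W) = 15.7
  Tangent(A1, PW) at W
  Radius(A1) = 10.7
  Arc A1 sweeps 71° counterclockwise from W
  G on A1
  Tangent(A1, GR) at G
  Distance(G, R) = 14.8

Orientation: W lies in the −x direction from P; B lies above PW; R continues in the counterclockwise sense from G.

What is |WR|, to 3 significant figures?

25.9

On A1, W sits at bearing -90° from B; a 71° counterclockwise sweep puts G at bearing -19°, so G = B + 10.7·(cos -19°, sin -19°) = (-5.58, 7.22). The tangent condition forces BG to be normal to GR, so GR runs along (−sin -19°, cos -19°); with |GR| = 14.8, R = (-0.765, 21.2). Then |WR| = |R − W| = 25.9.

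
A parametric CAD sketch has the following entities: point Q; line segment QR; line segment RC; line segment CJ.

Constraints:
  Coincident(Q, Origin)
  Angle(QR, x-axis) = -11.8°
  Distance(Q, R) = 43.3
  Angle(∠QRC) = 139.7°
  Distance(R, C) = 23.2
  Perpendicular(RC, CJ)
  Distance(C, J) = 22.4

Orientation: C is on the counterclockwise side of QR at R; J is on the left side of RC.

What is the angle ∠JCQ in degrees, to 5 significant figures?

63.521°

∠QRC = 139.7°, so RC runs at -11.8° + (180° − 139.7°) = 28.500° from the x-axis; with |RC| = 23.2, C = R + 23.2·(cos 28.500°, sin 28.500°) = (62.774, 2.2154). RC ⟂ CJ; with |CJ| = 22.4 on the left of RC, J = C + 22.4·(-0.47716, 0.87882) = (52.085, 21.901). Then cos ∠JCQ = CJ·CQ / (|CJ||CQ|), giving 63.521°.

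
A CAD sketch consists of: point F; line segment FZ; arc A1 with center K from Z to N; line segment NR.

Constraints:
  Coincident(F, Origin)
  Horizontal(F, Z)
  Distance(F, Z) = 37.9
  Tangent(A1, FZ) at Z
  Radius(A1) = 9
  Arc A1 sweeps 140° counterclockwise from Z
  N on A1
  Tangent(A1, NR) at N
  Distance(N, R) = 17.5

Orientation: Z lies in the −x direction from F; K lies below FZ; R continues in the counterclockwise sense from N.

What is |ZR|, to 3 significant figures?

28.2

F is at the origin; F and Z share the same y with |FZ| = 37.9 and Z on the −x side, so Z = (-37.9, 0.00). Tangency of A1 to FZ means the radius KZ is perpendicular to FZ, so K = Z + (0, -9) = (-37.9, -9.00). On A1, Z sits at bearing 90° from K; a 140° counterclockwise sweep puts N at bearing 230°, so N = K + 9.0·(cos 230°, sin 230°) = (-43.7, -15.9). Tangency of A1 to NR means the radius KN is perpendicular to NR, so NR runs along (−sin 230°, cos 230°); with |NR| = 17.5, R = (-30.3, -27.1). Then |ZR| = |R − Z| = 28.2.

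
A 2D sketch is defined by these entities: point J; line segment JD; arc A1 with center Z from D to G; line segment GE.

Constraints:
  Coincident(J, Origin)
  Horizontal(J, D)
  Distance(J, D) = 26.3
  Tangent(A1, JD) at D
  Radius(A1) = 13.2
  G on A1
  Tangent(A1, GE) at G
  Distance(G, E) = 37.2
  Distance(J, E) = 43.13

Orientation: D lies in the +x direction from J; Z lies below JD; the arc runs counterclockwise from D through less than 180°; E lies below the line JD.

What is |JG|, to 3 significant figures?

16.3

J is at the origin; JD is horizontal with |JD| = 26.3 and D on the +x side, so D = (26.3, 0.00). A1 meets JD tangentially, so ZD is at right angles to JD, so Z = D + (0, -13.2) = (26.3, -13.2). Since ZG ⟂ GE (tangency), |ZE| = √(13.2² + 37.2²) = 39.5 regardless of where G sits on A1. So E lies on both circle(J, 43.13) and circle(Z, 39.5); the below-JD intersection is E = (0.561, -43.1). G is the foot of the tangent from E: G = (14.0, -8.43).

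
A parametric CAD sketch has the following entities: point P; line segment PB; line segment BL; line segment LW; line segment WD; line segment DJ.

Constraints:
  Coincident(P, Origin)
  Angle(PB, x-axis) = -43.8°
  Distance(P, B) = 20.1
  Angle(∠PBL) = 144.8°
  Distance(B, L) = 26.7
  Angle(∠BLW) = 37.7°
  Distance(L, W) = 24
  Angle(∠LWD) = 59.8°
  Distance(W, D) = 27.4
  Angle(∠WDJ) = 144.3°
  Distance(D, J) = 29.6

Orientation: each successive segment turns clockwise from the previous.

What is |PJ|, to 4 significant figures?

60.91

P is at the origin; PB runs at -43.8° with length 20.1, so B = (14.51, -13.91). ∠PBL = 144.8° gives BL at -79.00° from the x-axis; with |BL| = 26.7, L = (19.60, -40.12). ∠BLW = 37.7° gives LW at 138.7° from the x-axis; with |LW| = 24.0, W = (1.572, -24.28). ∠LWD = 59.8° gives WD at 18.50° from the x-axis; with |WD| = 27.4, D = (27.56, -15.59). ∠WDJ = 144.3° gives DJ at -17.20° from the x-axis; with |DJ| = 29.6, J = (55.83, -24.34). Then |PJ| = |J − P| = 60.91.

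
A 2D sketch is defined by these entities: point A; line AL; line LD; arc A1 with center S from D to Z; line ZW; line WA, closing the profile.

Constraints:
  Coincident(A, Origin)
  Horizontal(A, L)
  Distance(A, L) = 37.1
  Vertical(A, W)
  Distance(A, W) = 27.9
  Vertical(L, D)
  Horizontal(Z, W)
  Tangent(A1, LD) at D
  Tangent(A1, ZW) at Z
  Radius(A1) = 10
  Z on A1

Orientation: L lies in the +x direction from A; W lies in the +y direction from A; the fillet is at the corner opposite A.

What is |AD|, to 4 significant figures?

41.19

A is at the origin; AL is horizontal with |AL| = 37.1 and L on the +x side, so L = (37.10, 0.000). A and W share the same x with |AW| = 27.9 and W on the +y side, so W = (0.000, 27.90). The virtual corner opposite A is at (37.10, 27.90). A1 meets LD tangentially, so SD is at right angles to LD and A1 meets ZW tangentially, so SZ is at right angles to ZW, with radius 10.0, so the center S sits 10.0 in from both sides at S = (27.10, 17.90). That places the tangent points at D = (37.10, 17.90) on LD and Z = (27.10, 27.90) on ZW. Then |AD| = |D − A| = 41.19.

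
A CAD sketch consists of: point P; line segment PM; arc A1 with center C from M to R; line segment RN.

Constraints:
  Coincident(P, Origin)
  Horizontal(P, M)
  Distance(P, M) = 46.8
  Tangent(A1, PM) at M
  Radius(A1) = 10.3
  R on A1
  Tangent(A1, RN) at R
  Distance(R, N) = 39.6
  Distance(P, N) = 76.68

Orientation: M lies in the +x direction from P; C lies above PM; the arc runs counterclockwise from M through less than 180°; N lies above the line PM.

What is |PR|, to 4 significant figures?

57.95

Checks: |CM| = 10.30 ✓; |CR| = 10.30 ✓; ∠(CR, RN) = 90.00° ✓; |RN| = 39.60 ✓; |PN| = 76.68 ✓.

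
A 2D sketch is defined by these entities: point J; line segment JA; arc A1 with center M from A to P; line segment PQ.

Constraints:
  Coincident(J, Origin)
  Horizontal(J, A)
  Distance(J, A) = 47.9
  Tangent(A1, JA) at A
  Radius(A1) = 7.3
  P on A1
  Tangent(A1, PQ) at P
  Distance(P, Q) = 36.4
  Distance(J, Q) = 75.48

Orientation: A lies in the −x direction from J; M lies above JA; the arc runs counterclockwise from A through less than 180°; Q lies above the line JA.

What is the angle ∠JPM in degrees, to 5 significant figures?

128.68°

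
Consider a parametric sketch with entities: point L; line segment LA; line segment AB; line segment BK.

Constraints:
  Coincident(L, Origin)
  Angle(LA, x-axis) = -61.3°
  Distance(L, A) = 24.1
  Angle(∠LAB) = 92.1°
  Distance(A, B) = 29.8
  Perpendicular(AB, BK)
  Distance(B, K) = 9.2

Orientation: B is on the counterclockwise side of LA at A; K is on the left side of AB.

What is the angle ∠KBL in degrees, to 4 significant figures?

51.87°

L is at the origin; LA runs at -61.3° with length 24.1, so A = 24.1·(cos -61.3°, sin -61.3°) = (11.57, -21.14). ∠LAB = 92.1°, so AB runs at -61.3° + (180° − 92.1°) = 26.60° from the x-axis; with |AB| = 29.8, B = A + 29.8·(cos 26.60°, sin 26.60°) = (38.22, -7.796). AB ⟂ BK; with |BK| = 9.2 on the left of AB, K = B + 9.2·(-0.4478, 0.8942) = (34.10, 0.4302). Then cos ∠KBL = BK·BL / (|BK||BL|), giving 51.87°.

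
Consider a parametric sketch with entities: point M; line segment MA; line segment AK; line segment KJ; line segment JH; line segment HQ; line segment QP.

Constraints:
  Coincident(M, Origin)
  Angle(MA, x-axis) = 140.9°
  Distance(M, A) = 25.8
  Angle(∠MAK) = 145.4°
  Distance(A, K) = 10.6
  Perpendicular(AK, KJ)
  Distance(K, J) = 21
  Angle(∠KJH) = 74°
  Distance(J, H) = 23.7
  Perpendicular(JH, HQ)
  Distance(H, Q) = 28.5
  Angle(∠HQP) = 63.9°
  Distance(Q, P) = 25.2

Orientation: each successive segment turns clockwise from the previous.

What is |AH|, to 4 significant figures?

18.91

M is at the origin; MA runs at 140.9° with length 25.8, so A = (-20.02, 16.27). ∠MAK = 145.4° gives AK at 106.3° from the x-axis; with |AK| = 10.6, K = (-23.00, 26.45). AK is perpendicular to KJ, so KJ runs at 16.30°; with |KJ| = 21.0, J = (-2.841, 32.34). ∠KJH = 74.0° gives JH at -89.70° from the x-axis; with |JH| = 23.7, H = (-2.717, 8.640). Then |AH| = |H − A| = 18.91.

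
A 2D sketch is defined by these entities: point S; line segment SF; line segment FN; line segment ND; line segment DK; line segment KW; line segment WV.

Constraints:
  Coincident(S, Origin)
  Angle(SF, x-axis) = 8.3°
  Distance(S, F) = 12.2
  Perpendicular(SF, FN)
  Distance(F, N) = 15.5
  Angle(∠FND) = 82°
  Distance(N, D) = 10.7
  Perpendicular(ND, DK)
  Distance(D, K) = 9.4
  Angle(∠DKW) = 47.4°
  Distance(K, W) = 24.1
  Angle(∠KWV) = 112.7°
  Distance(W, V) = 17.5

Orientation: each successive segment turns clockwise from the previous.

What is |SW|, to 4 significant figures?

29.59

S is at the origin; SF runs at 8.3° with length 12.2, so F = (12.07, 1.761). The perpendicularity gives FN at right angles to SF, so FN runs at -81.70°; with |FN| = 15.5, N = (14.31, -13.58). ∠FND = 82.0° gives ND at -179.7° from the x-axis; with |ND| = 10.7, D = (3.610, -13.63). The perpendicularity gives DK at right angles to ND, so DK runs at 90.30°; with |DK| = 9.4, K = (3.561, -4.233). ∠DKW = 47.4° gives KW at -42.30° from the x-axis; with |KW| = 24.1, W = (21.39, -20.45). Then |SW| = |W − S| = 29.59.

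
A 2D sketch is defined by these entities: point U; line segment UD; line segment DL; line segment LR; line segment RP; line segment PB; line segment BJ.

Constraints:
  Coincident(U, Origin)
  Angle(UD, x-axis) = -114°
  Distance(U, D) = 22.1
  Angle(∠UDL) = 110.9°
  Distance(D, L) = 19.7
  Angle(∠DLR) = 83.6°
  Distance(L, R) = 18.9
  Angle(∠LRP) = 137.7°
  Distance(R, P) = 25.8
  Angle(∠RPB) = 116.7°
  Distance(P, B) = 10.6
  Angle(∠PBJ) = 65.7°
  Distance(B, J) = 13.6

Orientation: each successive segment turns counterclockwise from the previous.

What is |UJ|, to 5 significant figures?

6.3581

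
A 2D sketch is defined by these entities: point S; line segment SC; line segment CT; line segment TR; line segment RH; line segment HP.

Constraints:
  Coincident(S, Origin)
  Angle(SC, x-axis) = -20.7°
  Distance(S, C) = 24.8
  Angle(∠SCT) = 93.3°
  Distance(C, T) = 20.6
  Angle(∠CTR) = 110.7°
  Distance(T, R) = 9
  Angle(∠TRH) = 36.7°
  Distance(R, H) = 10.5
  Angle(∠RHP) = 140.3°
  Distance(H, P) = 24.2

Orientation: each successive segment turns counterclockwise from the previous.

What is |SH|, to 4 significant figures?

27.42

S is at the origin; SC runs at -20.7° with length 24.8, so C = (23.20, -8.766). ∠SCT = 93.3° gives CT at 66.00° from the x-axis; with |CT| = 20.6, T = (31.58, 10.05). ∠CTR = 110.7° gives TR at 135.3° from the x-axis; with |TR| = 9.0, R = (25.18, 16.38). ∠TRH = 36.7° gives RH at -81.40° from the x-axis; with |RH| = 10.5, H = (26.75, 6.001). Then |SH| = |H − S| = 27.42.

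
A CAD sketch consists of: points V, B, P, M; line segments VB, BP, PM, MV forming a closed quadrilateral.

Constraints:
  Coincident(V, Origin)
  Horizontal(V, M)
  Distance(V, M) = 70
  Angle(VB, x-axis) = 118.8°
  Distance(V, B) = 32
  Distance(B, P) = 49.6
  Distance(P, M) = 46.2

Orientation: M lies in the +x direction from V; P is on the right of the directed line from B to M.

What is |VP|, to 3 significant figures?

24.0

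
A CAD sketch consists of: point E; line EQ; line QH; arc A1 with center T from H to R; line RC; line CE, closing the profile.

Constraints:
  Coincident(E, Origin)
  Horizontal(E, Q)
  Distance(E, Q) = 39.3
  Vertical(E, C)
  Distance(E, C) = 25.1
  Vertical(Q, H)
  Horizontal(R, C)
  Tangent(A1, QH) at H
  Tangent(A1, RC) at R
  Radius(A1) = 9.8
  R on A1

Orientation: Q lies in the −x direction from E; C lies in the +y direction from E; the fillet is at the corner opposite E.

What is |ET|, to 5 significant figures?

33.232

E is at the origin; EQ is horizontal with |EQ| = 39.3 and Q on the −x side, so Q = (-39.300, 0.0000). EC is vertical with |EC| = 25.1 and C on the +y side, so C = (0.0000, 25.100). The virtual corner opposite E is at (-39.300, 25.100). Since A1 is tangent to QH there, TH ⟂ QH and tangency of A1 to RC means the radius TR is perpendicular to RC, with radius 9.8, so the center T sits 9.8 in from both sides at T = (-29.500, 15.300). Then |ET| = |T − E| = 33.232.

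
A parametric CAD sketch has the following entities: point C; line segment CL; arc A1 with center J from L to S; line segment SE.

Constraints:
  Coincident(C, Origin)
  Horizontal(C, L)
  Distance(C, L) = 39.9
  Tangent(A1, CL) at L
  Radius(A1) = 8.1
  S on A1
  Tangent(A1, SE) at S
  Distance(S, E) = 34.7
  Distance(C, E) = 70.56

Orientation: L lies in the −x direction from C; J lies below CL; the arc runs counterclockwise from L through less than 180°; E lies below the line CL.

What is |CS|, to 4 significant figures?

47.79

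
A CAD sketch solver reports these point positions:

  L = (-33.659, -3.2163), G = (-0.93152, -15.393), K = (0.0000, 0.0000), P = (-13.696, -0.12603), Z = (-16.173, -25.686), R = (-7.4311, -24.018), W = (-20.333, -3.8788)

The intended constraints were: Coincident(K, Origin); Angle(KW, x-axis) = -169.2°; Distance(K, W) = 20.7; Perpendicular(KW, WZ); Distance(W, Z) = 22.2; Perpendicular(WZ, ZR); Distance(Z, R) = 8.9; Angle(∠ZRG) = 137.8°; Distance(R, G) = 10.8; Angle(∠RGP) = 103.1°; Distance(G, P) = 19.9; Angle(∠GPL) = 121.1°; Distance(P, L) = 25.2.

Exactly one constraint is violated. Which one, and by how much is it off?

Distance(P, L) = 25.2 — off by 5.00.

K = (0.00, 0.00) ✓; KW at -169.2° ✓; |KW| = 20.70 ✓; ∠(KW, WZ) = 90.00° ✓; |WZ| = 22.20 ✓; ∠(WZ, ZR) = 90.00° ✓; |ZR| = 8.900 ✓; ∠ZRG = 137.8° ✓; |RG| = 10.80 ✓; ∠RGP = 103.1° ✓; |GP| = 19.90 ✓; ∠GPL = 121.1° ✓; |PL| = 20.20 ✗.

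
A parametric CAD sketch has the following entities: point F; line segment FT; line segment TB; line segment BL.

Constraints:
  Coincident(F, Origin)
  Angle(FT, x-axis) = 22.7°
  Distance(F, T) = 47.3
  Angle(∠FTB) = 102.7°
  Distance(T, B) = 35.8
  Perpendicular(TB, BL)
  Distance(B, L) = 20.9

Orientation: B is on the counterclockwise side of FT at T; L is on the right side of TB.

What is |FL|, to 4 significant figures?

81.42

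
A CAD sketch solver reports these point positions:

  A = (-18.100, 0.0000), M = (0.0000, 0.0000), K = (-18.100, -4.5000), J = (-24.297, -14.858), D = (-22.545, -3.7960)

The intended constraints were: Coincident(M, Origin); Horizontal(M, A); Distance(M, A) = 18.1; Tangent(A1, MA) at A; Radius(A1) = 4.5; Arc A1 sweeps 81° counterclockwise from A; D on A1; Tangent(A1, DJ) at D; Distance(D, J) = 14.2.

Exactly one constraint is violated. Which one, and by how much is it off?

Distance(D, J) = 14.2 — off by 3.00.

M = (0.00, 0.00) ✓; M.y = 0.00, A.y = 0.00 ✓; |MA| = 18.10 ✓; ∠(KA, AM) = 90.00° ✓; |KA| = 4.500 ✓; bearing(K→D) − bearing(K→A) = 81.00° ✓; |KD| = 4.500 ✓; ∠(KD, DJ) = 90.00° ✓; |DJ| = 11.20 ✗.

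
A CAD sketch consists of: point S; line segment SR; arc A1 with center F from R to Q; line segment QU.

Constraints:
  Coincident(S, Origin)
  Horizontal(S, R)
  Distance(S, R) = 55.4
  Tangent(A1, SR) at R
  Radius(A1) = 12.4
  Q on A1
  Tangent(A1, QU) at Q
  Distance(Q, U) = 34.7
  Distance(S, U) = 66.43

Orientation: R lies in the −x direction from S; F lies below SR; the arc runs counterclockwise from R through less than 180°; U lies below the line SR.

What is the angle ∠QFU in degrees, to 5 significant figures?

70.336°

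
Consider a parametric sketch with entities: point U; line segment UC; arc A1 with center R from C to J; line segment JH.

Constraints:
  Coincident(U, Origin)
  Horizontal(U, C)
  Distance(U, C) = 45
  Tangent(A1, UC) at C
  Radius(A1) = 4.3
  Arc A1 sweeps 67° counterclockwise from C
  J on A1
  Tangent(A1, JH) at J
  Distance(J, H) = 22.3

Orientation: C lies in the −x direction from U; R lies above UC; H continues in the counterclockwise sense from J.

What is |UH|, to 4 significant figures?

39.76

On A1, C sits at bearing -90° from R; a 67° counterclockwise sweep puts J at bearing -23°, so J = R + 4.3·(cos -23°, sin -23°) = (-41.04, 2.620). Since A1 is tangent to JH there, RJ ⟂ JH, so JH runs along (−sin -23°, cos -23°); with |JH| = 22.3, H = (-32.33, 23.15). Then |UH| = |H − U| = 39.76.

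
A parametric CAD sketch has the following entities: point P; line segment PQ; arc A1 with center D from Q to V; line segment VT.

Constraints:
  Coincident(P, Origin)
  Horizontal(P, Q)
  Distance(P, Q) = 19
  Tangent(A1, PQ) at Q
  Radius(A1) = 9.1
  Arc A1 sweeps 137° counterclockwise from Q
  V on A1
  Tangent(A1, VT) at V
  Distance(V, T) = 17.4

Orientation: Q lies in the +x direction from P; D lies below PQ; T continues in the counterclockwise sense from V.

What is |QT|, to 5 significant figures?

28.381

P is at the origin; PQ is horizontal with |PQ| = 19.0 and Q on the +x side, so Q = (19.000, 0.0000). Tangency of A1 to PQ means the radius DQ is perpendicular to PQ, so D = Q + (0, -9.1) = (19.000, -9.1000). On A1, Q sits at bearing 90° from D; a 137° counterclockwise sweep puts V at bearing 227°, so V = D + 9.1·(cos 227°, sin 227°) = (12.794, -15.755). Since A1 is tangent to VT there, DV ⟂ VT, so VT runs along (−sin 227°, cos 227°); with |VT| = 17.4, T = (25.519, -27.622). Then |QT| = |T − Q| = 28.381.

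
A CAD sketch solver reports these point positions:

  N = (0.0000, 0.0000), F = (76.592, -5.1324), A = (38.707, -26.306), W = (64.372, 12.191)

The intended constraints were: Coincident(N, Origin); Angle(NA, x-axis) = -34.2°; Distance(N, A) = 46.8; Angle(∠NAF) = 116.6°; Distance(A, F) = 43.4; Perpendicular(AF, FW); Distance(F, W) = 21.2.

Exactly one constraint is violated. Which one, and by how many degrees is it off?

Perpendicular(AF, FW) — off by 6.00°.

N = (0.00, 0.00) ✓; NA at -34.20° ✓; |NA| = 46.80 ✓; ∠NAF = 116.6° ✓; |AF| = 43.40 ✓; ∠(AF, FW) = 96.00° ✗; |FW| = 21.20 ✓.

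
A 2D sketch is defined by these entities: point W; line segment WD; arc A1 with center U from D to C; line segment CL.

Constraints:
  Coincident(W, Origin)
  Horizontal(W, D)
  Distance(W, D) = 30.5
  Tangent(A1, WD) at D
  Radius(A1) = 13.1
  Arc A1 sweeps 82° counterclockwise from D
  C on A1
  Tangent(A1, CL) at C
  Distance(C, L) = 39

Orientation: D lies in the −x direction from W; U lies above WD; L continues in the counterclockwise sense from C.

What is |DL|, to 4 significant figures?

53.18

On A1, D sits at bearing -90° from U; an 82° counterclockwise sweep puts C at bearing -8°, so C = U + 13.1·(cos -8°, sin -8°) = (-17.53, 11.28). The tangent condition forces UC to be normal to CL, so CL runs along (−sin -8°, cos -8°); with |CL| = 39.0, L = (-12.10, 49.90). Then |DL| = |L − D| = 53.18.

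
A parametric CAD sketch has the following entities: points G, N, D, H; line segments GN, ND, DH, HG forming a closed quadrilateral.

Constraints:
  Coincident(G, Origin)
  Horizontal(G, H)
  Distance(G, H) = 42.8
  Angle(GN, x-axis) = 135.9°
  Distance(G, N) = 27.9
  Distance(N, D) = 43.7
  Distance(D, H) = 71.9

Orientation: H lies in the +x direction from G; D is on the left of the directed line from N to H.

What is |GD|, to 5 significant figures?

58.055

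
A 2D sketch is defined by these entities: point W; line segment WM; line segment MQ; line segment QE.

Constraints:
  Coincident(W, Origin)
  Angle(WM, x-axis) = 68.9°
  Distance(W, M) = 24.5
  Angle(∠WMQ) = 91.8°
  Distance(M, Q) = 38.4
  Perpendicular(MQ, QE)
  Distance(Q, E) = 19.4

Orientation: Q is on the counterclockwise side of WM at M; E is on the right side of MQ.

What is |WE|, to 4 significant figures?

58.83

W is at the origin; WM runs at 68.9° with length 24.5, so M = 24.5·(cos 68.9°, sin 68.9°) = (8.820, 22.86). ∠WMQ = 91.8°, so MQ runs at 68.9° + (180° − 91.8°) = 157.1° from the x-axis; with |MQ| = 38.4, Q = M + 38.4·(cos 157.1°, sin 157.1°) = (-26.55, 37.80). The perpendicularity gives QE at right angles to MQ; with |QE| = 19.4 on the right of MQ, E = Q + 19.4·(0.3891, 0.9212) = (-19.00, 55.67). Then |WE| = |E − W| = 58.83.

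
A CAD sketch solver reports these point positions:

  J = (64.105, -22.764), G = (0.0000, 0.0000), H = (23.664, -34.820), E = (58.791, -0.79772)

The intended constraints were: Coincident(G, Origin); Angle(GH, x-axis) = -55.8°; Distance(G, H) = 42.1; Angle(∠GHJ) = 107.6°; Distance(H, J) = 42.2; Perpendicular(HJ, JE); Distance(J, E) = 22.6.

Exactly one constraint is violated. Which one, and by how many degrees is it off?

Perpendicular(HJ, JE) — off by 3.00°.

G = (0.00, 0.00) ✓; GH at -55.80° ✓; |GH| = 42.10 ✓; ∠GHJ = 107.6° ✓; |HJ| = 42.20 ✓; ∠(HJ, JE) = 87.00° ✗; |JE| = 22.60 ✓.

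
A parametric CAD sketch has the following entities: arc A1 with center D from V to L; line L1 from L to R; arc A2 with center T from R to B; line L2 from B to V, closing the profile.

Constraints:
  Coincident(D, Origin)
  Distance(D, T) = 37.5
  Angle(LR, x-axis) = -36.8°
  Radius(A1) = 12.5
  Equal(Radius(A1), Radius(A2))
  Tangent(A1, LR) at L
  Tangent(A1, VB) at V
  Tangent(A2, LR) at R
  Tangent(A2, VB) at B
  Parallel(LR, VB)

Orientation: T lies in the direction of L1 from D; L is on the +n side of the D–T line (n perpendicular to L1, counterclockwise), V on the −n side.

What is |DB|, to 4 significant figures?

39.53

The slot axis is L1's direction at -36.8°, so u = (cos -36.8°, sin -36.8°) = (0.8007, -0.5990) and n = (−sin -36.8°, cos -36.8°) = (0.5990, 0.8007). D is at the origin and T lies 37.5 along u from D, so T = 37.5·u = (30.03, -22.46). Tangency of A1 to both parallel lines with radius 12.5 puts L and V at D ± 12.5·n: L = (7.488, 10.01), V = (-7.488, -10.01). Equal radii place R and B the same way about T: R = T + 12.5·n = (37.52, -12.45), B = T − 12.5·n = (22.54, -32.47). Then |DB| = |B − D| = 39.53.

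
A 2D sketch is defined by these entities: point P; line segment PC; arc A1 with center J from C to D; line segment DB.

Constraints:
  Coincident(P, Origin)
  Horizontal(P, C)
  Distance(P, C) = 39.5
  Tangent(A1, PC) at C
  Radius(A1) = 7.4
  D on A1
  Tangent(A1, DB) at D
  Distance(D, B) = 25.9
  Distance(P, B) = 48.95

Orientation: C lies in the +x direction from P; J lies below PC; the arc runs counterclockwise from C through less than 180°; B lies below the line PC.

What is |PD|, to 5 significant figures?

33.200

P is at the origin; P and C share the same y with |PC| = 39.5 and C on the +x side, so C = (39.500, 0.0000). Tangency of A1 to PC means the radius JC is perpendicular to PC, so J = C + (0, -7.4) = (39.500, -7.4000). Since JD ⟂ DB (tangency), |JB| = √(7.4² + 25.9²) = 26.936 regardless of where D sits on A1. So B lies on both circle(P, 48.95) and circle(J, 26.936); the below-PC intersection is B = (35.221, -33.994). D is the foot of the tangent from B: D = (32.152, -8.2767).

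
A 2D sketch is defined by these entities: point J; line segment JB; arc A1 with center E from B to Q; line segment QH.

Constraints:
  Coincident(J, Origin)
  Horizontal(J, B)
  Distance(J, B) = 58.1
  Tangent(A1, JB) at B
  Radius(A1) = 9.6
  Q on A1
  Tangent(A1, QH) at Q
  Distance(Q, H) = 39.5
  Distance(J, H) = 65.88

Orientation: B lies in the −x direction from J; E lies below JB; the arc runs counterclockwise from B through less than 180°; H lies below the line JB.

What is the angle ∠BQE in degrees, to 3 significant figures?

28.8°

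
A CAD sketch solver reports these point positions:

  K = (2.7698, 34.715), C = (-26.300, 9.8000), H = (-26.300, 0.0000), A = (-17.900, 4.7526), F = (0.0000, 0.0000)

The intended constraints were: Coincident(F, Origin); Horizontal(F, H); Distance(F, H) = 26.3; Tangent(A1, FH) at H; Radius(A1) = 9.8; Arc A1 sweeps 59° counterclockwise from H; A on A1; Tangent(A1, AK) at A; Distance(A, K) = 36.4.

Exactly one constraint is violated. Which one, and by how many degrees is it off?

Tangent(A1, AK) at A — off by 3.60°.

F = (0.00, 0.00) ✓; F.y = 0.00, H.y = 0.00 ✓; |FH| = 26.30 ✓; ∠(CH, HF) = 90.00° ✓; |CH| = 9.800 ✓; bearing(C→A) − bearing(C→H) = 59.00° ✓; |CA| = 9.800 ✓; ∠(CA, AK) = 93.60° ✗; |AK| = 36.40 ✓.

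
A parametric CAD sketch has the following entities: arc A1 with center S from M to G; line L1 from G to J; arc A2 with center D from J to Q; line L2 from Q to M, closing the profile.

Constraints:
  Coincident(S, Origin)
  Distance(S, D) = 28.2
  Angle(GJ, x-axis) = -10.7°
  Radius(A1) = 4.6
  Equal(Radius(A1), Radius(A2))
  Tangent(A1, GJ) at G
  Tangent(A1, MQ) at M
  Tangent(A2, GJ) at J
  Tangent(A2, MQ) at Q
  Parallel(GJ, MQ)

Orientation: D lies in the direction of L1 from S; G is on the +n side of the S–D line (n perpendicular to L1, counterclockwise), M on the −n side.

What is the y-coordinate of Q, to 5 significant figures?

-9.7558

The slot axis is L1's direction at -10.7°, so u = (cos -10.7°, sin -10.7°) = (0.98261, -0.18567) and n = (−sin -10.7°, cos -10.7°) = (0.18567, 0.98261). S is at the origin and D lies 28.2 along u from S, so D = 28.2·u = (27.710, -5.2358). Tangency of A1 to both parallel lines with radius 4.6 puts G and M at S ± 4.6·n: G = (0.85407, 4.5200), M = (-0.85407, -4.5200). Equal radii place J and Q the same way about D: J = D + 4.6·n = (28.564, -0.71578), Q = D − 4.6·n = (26.856, -9.7558). So Q.y = -9.7558.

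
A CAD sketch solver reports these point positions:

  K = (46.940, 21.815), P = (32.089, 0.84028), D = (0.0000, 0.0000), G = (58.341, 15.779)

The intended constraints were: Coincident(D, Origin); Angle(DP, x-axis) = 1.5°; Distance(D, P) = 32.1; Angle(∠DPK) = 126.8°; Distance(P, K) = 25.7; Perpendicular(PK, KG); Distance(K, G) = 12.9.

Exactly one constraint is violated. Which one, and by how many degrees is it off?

Perpendicular(PK, KG) — off by 7.40°.

D = (0.00, 0.00) ✓; DP at 1.500° ✓; |DP| = 32.10 ✓; ∠DPK = 126.8° ✓; |PK| = 25.70 ✓; ∠(PK, KG) = 82.60° ✗; |KG| = 12.90 ✓.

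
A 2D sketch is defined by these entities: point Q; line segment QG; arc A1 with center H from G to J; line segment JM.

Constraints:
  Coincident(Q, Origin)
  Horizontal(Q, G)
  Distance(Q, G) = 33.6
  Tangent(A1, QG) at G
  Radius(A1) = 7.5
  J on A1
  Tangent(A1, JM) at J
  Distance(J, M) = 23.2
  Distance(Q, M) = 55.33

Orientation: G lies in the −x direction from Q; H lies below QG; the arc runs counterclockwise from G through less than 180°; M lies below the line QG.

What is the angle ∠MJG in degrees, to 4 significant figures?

144.6°

Checks: |HJ| = 7.500 ✓; ∠(HJ, JM) = 90.00° ✓; |JM| = 23.20 ✓; |QM| = 55.33 ✓.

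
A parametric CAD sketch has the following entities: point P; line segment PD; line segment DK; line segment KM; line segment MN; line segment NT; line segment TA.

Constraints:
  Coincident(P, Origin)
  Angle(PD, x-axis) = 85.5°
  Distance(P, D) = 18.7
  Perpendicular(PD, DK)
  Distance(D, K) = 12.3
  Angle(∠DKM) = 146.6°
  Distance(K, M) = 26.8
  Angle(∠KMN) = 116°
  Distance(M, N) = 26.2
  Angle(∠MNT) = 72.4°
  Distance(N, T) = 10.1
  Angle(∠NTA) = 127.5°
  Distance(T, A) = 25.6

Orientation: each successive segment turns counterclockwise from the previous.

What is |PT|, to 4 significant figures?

28.39

P is at the origin; PD runs at 85.5° with length 18.7, so D = (1.467, 18.64). PD is perpendicular to DK, so DK runs at 175.5°; with |DK| = 12.3, K = (-10.79, 19.61). ∠DKM = 146.6° gives KM at -151.1° from the x-axis; with |KM| = 26.8, M = (-34.26, 6.655). ∠KMN = 116.0° gives MN at -87.10° from the x-axis; with |MN| = 26.2, N = (-32.93, -19.51). ∠MNT = 72.4° gives NT at 20.50° from the x-axis; with |NT| = 10.1, T = (-23.47, -15.97). Then |PT| = |T − P| = 28.39.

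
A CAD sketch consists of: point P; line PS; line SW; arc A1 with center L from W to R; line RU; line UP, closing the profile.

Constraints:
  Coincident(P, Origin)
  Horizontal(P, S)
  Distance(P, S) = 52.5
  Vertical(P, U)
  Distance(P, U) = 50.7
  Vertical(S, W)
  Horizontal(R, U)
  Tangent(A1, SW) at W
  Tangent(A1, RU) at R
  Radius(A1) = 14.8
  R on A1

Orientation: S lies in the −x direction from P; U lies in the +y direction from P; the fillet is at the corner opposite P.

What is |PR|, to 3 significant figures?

63.2

P is at the origin; P and S share the same y with |PS| = 52.5 and S on the −x side, so S = (-52.5, 0.00). P and U share the same x with |PU| = 50.7 and U on the +y side, so U = (0.00, 50.7). The virtual corner opposite P is at (-52.5, 50.7). A1 meets SW tangentially, so LW is at right angles to SW and A1 meets RU tangentially, so LR is at right angles to RU, with radius 14.8, so the center L sits 14.8 in from both sides at L = (-37.7, 35.9). That places the tangent points at W = (-52.5, 35.9) on SW and R = (-37.7, 50.7) on RU. Then |PR| = |R − P| = 63.2.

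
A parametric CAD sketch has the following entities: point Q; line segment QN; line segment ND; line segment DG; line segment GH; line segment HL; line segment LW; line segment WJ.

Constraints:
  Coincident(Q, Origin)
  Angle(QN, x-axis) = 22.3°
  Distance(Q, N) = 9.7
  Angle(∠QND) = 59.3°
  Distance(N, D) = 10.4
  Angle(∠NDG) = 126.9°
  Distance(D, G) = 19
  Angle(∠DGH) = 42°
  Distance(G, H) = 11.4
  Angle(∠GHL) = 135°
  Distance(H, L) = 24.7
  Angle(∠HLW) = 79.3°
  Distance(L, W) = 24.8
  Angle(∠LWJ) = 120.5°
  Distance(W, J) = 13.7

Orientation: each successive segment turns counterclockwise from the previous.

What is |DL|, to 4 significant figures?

15.49

Q is at the origin; QN runs at 22.3° with length 9.7, so N = (8.975, 3.681). ∠QND = 59.3° gives ND at 143.0° from the x-axis; with |ND| = 10.4, D = (0.6687, 9.940). ∠NDG = 126.9° gives DG at -163.9° from the x-axis; with |DG| = 19.0, G = (-17.59, 4.671). ∠DGH = 42.0° gives GH at -25.90° from the x-axis; with |GH| = 11.4, H = (-7.331, -0.3089). ∠GHL = 135.0° gives HL at 19.10° from the x-axis; with |HL| = 24.7, L = (16.01, 7.773). Then |DL| = |L − D| = 15.49.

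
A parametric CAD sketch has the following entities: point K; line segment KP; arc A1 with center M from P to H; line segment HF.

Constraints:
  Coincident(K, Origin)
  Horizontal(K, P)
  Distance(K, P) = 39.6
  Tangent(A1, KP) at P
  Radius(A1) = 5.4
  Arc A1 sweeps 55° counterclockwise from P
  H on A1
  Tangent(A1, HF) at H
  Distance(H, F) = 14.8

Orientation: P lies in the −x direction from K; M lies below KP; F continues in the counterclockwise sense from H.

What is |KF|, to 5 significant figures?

54.458

K is at the origin; K and P share the same y with |KP| = 39.6 and P on the −x side, so P = (-39.600, 0.0000). Since A1 is tangent to KP there, MP ⟂ KP, so M = P + (0, -5.4) = (-39.600, -5.4000). On A1, P sits at bearing 90° from M; a 55° counterclockwise sweep puts H at bearing 145°, so H = M + 5.4·(cos 145°, sin 145°) = (-44.023, -2.3027). The tangent condition forces MH to be normal to HF, so HF runs along (−sin 145°, cos 145°); with |HF| = 14.8, F = (-52.512, -14.426). Then |KF| = |F − K| = 54.458.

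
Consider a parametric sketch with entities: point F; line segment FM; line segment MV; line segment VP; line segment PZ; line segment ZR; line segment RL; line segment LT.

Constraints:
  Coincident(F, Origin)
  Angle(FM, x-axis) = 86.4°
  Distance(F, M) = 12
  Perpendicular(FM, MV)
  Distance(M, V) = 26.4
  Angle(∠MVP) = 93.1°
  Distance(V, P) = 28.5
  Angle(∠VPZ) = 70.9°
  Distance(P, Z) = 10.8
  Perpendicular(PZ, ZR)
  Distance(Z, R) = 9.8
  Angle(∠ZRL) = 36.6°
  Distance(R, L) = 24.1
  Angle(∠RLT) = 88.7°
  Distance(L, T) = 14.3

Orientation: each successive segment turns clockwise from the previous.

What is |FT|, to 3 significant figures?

34.9

F is at the origin; FM runs at 86.4° with length 12.0, so M = (0.753, 12.0). The perpendicularity gives MV at right angles to FM, so MV runs at -3.60°; with |MV| = 26.4, V = (27.1, 10.3). ∠MVP = 93.1° gives VP at -90.5° from the x-axis; with |VP| = 28.5, P = (26.9, -18.2). ∠VPZ = 70.9° gives PZ at 160° from the x-axis; with |PZ| = 10.8, Z = (16.7, -14.6). PZ ⟂ ZR, so ZR runs at 70.4°; with |ZR| = 9.8, R = (20.0, -5.33). ∠ZRL = 36.6° gives RL at -73.0° from the x-axis; with |RL| = 24.1, L = (27.0, -28.4). ∠RLT = 88.7° gives LT at -164° from the x-axis; with |LT| = 14.3, T = (13.2, -32.2). Then |FT| = |T − F| = 34.9.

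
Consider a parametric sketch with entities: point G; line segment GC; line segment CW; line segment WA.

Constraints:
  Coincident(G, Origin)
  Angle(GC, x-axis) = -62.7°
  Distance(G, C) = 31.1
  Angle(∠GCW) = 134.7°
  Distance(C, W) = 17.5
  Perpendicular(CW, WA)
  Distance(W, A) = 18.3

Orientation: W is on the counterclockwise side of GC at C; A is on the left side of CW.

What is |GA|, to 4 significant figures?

39.56

G is at the origin; GC runs at -62.7° with length 31.1, so C = 31.1·(cos -62.7°, sin -62.7°) = (14.26, -27.64). ∠GCW = 134.7°, so CW runs at -62.7° + (180° − 134.7°) = -17.40° from the x-axis; with |CW| = 17.5, W = C + 17.5·(cos -17.40°, sin -17.40°) = (30.96, -32.87). CW is perpendicular to WA; with |WA| = 18.3 on the left of CW, A = W + 18.3·(0.2990, 0.9542) = (36.44, -15.41). Then |GA| = |A − G| = 39.56.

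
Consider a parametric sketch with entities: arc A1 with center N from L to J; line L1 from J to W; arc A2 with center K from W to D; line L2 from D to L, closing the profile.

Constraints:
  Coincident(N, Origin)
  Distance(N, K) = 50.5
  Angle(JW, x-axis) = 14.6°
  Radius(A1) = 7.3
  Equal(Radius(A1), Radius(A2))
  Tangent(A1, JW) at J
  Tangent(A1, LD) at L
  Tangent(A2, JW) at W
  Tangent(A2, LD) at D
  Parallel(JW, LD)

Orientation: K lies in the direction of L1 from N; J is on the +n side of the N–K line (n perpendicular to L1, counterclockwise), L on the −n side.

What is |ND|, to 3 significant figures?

51.0

The slot axis is L1's direction at 14.6°, so u = (cos 14.6°, sin 14.6°) = (0.968, 0.252) and n = (−sin 14.6°, cos 14.6°) = (-0.252, 0.968). N is at the origin and K lies 50.5 along u from N, so K = 50.5·u = (48.9, 12.7). Tangency of A1 to both parallel lines with radius 7.3 puts J and L at N ± 7.3·n: J = (-1.84, 7.06), L = (1.84, -7.06). Equal radii place W and D the same way about K: W = K + 7.3·n = (47.0, 19.8), D = K − 7.3·n = (50.7, 5.67). Then |ND| = |D − N| = 51.0.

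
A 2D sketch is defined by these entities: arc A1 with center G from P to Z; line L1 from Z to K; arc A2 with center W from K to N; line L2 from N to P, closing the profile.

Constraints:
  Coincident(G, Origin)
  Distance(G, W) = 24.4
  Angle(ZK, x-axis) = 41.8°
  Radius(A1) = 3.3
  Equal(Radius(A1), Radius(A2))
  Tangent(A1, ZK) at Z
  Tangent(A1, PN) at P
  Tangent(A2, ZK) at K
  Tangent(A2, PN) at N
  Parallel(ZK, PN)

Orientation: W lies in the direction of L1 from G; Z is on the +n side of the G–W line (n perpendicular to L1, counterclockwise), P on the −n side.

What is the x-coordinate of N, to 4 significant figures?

20.39

The slot axis is L1's direction at 41.8°, so u = (cos 41.8°, sin 41.8°) = (0.7455, 0.6665) and n = (−sin 41.8°, cos 41.8°) = (-0.6665, 0.7455). G is at the origin and W lies 24.4 along u from G, so W = 24.4·u = (18.19, 16.26). Tangency of A1 to both parallel lines with radius 3.3 puts Z and P at G ± 3.3·n: Z = (-2.200, 2.460), P = (2.200, -2.460). Equal radii place K and N the same way about W: K = W + 3.3·n = (15.99, 18.72), N = W − 3.3·n = (20.39, 13.80). So N.x = 20.39.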